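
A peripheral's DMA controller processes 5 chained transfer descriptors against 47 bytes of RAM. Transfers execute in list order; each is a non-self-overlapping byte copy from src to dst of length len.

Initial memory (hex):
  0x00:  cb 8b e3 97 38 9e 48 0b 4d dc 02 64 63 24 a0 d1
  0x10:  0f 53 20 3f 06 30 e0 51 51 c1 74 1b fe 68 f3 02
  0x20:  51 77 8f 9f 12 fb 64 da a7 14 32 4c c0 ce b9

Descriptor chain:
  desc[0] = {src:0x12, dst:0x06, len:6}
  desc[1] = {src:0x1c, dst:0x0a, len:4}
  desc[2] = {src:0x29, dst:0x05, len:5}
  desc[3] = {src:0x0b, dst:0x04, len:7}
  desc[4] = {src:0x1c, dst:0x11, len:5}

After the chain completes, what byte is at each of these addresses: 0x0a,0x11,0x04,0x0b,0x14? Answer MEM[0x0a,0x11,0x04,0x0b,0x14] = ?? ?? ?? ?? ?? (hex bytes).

MEM[0x0a,0x11,0x04,0x0b,0x14] = 53 fe 68 68 02

  after D0: wrote 6B at 0x06 = 203f0630e051
  after D1: wrote 4B at 0x0a = fe68f302
  after D2: wrote 5B at 0x05 = 14324cc0ce
  after D3: wrote 7B at 0x04 = 68f302a0d10f53
  after D4: wrote 5B at 0x11 = fe68f30251
query mem[0x0a]=0x53, mem[0x11]=0xfe, mem[0x04]=0x68, mem[0x0b]=0x68, mem[0x14]=0x02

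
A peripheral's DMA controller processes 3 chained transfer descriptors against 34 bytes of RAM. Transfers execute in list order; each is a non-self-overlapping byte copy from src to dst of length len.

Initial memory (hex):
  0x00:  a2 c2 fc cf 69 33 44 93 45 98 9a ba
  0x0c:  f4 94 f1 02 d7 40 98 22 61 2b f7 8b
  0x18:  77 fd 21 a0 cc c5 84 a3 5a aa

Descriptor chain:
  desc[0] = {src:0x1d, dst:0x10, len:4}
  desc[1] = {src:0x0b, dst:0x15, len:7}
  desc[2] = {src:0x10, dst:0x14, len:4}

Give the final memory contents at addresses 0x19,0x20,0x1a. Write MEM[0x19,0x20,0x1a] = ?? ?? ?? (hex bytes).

MEM[0x19,0x20,0x1a] = 02 5a c5

#0 dst[0x10+4] := {0xc5,0x84,0xa3,0x5a}
#1 dst[0x15+7] := {0xba,0xf4,0x94,0xf1,0x02,0xc5,0x84}
#2 dst[0x14+4] := {0xc5,0x84,0xa3,0x5a}
query mem[0x19]=0x02, mem[0x20]=0x5a, mem[0x1a]=0xc5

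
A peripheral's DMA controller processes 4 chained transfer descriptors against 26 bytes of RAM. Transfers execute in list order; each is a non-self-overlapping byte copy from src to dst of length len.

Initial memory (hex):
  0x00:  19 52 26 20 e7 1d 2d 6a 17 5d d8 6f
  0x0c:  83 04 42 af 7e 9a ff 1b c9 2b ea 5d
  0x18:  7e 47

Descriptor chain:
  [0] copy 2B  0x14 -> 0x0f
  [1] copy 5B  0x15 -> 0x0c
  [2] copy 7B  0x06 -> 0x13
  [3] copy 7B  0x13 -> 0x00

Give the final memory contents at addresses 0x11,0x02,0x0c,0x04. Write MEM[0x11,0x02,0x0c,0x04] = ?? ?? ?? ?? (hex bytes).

D0: mem[0x0f..0x10] <- [c9 2b]
D1: mem[0x0c..0x10] <- [2b ea 5d 7e 47]
D2: mem[0x13..0x19] <- [2d 6a 17 5d d8 6f 2b]
D3: mem[0x00..0x06] <- [2d 6a 17 5d d8 6f 2b]
query mem[0x11]=0x9a, mem[0x02]=0x17, mem[0x0c]=0x2b, mem[0x04]=0xd8

MEM[0x11,0x02,0x0c,0x04] = 9a 17 2b d8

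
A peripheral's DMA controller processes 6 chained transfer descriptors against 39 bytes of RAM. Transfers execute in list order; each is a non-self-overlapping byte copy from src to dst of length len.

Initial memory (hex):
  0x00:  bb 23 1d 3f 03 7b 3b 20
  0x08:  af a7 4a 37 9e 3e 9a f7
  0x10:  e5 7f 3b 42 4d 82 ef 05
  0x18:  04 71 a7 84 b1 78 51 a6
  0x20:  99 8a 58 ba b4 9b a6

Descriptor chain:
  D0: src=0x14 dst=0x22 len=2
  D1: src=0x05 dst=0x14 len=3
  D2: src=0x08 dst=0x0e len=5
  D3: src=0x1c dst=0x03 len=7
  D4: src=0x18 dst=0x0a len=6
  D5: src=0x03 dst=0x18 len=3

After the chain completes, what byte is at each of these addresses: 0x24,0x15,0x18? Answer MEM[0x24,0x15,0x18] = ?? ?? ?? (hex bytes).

D0: mem[0x22..0x23] <- [4d 82]
D1: mem[0x14..0x16] <- [7b 3b 20]
D2: mem[0x0e..0x12] <- [af a7 4a 37 9e]
D3: mem[0x03..0x09] <- [b1 78 51 a6 99 8a 4d]
D4: mem[0x0a..0x0f] <- [04 71 a7 84 b1 78]
D5: mem[0x18..0x1a] <- [b1 78 51]
query mem[0x24]=0xb4, mem[0x15]=0x3b, mem[0x18]=0xb1

MEM[0x24,0x15,0x18] = b4 3b b1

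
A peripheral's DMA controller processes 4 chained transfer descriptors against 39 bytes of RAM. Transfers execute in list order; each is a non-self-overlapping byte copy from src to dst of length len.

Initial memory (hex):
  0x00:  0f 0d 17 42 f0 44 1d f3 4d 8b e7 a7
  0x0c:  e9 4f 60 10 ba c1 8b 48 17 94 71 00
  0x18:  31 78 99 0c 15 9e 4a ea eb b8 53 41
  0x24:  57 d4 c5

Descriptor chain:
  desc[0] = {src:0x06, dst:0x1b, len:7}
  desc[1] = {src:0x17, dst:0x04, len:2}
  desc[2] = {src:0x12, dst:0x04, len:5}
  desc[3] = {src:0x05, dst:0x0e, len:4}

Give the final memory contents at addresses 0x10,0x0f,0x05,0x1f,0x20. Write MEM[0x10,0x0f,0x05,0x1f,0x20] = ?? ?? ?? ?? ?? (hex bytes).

MEM[0x10,0x0f,0x05,0x1f,0x20] = 94 17 48 e7 a7

#0 dst[0x1b+7] := {0x1d,0xf3,0x4d,0x8b,0xe7,0xa7,0xe9}
#1 dst[0x04+2] := {0x00,0x31}
#2 dst[0x04+5] := {0x8b,0x48,0x17,0x94,0x71}
#3 dst[0x0e+4] := {0x48,0x17,0x94,0x71}
query mem[0x10]=0x94, mem[0x0f]=0x17, mem[0x05]=0x48, mem[0x1f]=0xe7, mem[0x20]=0xa7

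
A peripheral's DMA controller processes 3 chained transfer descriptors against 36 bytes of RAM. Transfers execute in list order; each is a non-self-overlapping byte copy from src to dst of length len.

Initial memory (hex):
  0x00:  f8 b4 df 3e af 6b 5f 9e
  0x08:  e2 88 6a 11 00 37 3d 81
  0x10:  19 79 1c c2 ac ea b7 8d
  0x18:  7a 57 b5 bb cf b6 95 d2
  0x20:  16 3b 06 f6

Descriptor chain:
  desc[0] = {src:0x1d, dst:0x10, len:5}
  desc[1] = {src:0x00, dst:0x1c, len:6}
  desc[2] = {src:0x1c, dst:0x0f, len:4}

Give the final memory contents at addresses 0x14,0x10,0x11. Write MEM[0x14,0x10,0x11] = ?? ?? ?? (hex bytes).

  after D0: wrote 5B at 0x10 = b695d2163b
  after D1: wrote 6B at 0x1c = f8b4df3eaf6b
  after D2: wrote 4B at 0x0f = f8b4df3e
query mem[0x14]=0x3b, mem[0x10]=0xb4, mem[0x11]=0xdf

MEM[0x14,0x10,0x11] = 3b b4 df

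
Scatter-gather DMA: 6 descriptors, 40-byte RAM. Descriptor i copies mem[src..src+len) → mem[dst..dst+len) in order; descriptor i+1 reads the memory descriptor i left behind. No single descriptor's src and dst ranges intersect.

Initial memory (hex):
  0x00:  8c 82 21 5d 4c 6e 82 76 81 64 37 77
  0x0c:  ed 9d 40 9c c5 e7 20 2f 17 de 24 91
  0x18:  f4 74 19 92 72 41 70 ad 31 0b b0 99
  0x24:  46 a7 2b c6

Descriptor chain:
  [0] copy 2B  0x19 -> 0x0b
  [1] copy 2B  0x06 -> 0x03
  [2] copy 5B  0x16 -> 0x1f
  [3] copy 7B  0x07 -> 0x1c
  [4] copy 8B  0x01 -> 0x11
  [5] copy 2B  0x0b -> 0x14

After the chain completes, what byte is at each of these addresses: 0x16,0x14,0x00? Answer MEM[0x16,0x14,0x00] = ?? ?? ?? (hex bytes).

[0] 0x19->0x0b len=2 : 74 19
[1] 0x06->0x03 len=2 : 82 76
[2] 0x16->0x1f len=5 : 24 91 f4 74 19
[3] 0x07->0x1c len=7 : 76 81 64 37 74 19 9d
[4] 0x01->0x11 len=8 : 82 21 82 76 6e 82 76 81
[5] 0x0b->0x14 len=2 : 74 19
query mem[0x16]=0x82, mem[0x14]=0x74, mem[0x00]=0x8c

MEM[0x16,0x14,0x00] = 82 74 8c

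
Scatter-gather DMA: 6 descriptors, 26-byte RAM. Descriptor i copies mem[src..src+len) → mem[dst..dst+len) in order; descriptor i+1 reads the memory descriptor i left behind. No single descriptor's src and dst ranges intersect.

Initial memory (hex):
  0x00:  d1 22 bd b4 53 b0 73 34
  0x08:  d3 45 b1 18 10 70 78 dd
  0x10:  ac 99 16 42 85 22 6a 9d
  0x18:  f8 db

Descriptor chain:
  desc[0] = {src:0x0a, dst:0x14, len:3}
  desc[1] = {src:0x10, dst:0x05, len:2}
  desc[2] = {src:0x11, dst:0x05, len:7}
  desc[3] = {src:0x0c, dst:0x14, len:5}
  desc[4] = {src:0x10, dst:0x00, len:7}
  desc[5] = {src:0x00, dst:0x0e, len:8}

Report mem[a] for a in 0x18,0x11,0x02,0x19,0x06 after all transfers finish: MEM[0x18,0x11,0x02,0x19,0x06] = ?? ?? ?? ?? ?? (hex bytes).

D0: mem[0x14..0x16] <- [b1 18 10]
D1: mem[0x05..0x06] <- [ac 99]
D2: mem[0x05..0x0b] <- [99 16 42 b1 18 10 9d]
D3: mem[0x14..0x18] <- [10 70 78 dd ac]
D4: mem[0x00..0x06] <- [ac 99 16 42 10 70 78]
D5: mem[0x0e..0x15] <- [ac 99 16 42 10 70 78 42]
query mem[0x18]=0xac, mem[0x11]=0x42, mem[0x02]=0x16, mem[0x19]=0xdb, mem[0x06]=0x78

MEM[0x18,0x11,0x02,0x19,0x06] = ac 42 16 db 78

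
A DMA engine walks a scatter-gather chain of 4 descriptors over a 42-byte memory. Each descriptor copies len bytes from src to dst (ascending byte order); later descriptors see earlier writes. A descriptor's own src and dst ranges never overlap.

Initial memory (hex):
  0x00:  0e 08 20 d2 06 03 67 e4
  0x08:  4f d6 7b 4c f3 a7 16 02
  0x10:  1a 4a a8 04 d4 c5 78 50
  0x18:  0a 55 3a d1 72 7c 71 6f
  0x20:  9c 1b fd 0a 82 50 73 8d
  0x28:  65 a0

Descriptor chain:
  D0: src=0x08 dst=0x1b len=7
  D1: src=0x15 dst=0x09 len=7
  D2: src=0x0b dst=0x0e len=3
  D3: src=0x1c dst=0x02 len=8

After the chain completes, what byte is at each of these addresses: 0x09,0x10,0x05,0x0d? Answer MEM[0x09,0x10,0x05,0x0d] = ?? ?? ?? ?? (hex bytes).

MEM[0x09,0x10,0x05,0x0d] = 0a 55 f3 55

#0 dst[0x1b+7] := {0x4f,0xd6,0x7b,0x4c,0xf3,0xa7,0x16}
#1 dst[0x09+7] := {0xc5,0x78,0x50,0x0a,0x55,0x3a,0x4f}
#2 dst[0x0e+3] := {0x50,0x0a,0x55}
#3 dst[0x02+8] := {0xd6,0x7b,0x4c,0xf3,0xa7,0x16,0xfd,0x0a}
query mem[0x09]=0x0a, mem[0x10]=0x55, mem[0x05]=0xf3, mem[0x0d]=0x55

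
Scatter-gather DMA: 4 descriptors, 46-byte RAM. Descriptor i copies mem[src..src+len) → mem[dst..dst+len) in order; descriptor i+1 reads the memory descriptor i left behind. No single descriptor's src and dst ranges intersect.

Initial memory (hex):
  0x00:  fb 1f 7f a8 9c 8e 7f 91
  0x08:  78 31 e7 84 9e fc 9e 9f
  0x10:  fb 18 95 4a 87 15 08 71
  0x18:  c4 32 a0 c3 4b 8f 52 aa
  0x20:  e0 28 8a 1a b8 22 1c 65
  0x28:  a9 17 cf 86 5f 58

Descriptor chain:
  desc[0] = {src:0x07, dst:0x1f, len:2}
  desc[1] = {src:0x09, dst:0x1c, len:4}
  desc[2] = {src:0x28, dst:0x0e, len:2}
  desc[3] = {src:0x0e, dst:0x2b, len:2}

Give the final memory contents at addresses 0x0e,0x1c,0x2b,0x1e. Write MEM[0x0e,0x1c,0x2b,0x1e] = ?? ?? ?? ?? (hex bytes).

#0 dst[0x1f+2] := {0x91,0x78}
#1 dst[0x1c+4] := {0x31,0xe7,0x84,0x9e}
#2 dst[0x0e+2] := {0xa9,0x17}
#3 dst[0x2b+2] := {0xa9,0x17}
query mem[0x0e]=0xa9, mem[0x1c]=0x31, mem[0x2b]=0xa9, mem[0x1e]=0x84

MEM[0x0e,0x1c,0x2b,0x1e] = a9 31 a9 84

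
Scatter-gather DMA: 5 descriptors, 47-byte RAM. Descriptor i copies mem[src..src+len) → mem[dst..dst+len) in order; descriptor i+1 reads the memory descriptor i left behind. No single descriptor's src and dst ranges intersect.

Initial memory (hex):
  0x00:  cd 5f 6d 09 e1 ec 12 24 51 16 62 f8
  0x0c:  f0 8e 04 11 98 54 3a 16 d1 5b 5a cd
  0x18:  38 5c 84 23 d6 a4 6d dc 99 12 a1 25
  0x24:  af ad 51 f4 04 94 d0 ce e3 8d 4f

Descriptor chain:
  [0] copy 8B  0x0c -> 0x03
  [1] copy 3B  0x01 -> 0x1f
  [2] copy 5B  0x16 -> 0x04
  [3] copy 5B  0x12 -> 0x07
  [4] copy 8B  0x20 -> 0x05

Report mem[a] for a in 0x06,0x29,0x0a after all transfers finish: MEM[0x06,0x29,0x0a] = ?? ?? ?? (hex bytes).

MEM[0x06,0x29,0x0a] = f0 94 ad

[0] 0x0c->0x03 len=8 : f0 8e 04 11 98 54 3a 16
[1] 0x01->0x1f len=3 : 5f 6d f0
[2] 0x16->0x04 len=5 : 5a cd 38 5c 84
[3] 0x12->0x07 len=5 : 3a 16 d1 5b 5a
[4] 0x20->0x05 len=8 : 6d f0 a1 25 af ad 51 f4
query mem[0x06]=0xf0, mem[0x29]=0x94, mem[0x0a]=0xad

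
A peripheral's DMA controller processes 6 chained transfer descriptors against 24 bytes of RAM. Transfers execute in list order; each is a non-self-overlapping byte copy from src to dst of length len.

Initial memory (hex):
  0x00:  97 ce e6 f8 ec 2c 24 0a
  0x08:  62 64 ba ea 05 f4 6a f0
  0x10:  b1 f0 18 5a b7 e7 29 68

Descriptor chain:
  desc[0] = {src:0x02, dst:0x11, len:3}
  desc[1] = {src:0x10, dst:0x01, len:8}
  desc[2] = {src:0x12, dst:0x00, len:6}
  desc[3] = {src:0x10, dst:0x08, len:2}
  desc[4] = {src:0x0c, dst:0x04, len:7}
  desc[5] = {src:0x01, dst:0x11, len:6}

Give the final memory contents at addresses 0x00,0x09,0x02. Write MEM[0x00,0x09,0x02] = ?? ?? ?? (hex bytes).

MEM[0x00,0x09,0x02] = f8 e6 b7

#0 dst[0x11+3] := {0xe6,0xf8,0xec}
#1 dst[0x01+8] := {0xb1,0xe6,0xf8,0xec,0xb7,0xe7,0x29,0x68}
#2 dst[0x00+6] := {0xf8,0xec,0xb7,0xe7,0x29,0x68}
#3 dst[0x08+2] := {0xb1,0xe6}
#4 dst[0x04+7] := {0x05,0xf4,0x6a,0xf0,0xb1,0xe6,0xf8}
#5 dst[0x11+6] := {0xec,0xb7,0xe7,0x05,0xf4,0x6a}
query mem[0x00]=0xf8, mem[0x09]=0xe6, mem[0x02]=0xb7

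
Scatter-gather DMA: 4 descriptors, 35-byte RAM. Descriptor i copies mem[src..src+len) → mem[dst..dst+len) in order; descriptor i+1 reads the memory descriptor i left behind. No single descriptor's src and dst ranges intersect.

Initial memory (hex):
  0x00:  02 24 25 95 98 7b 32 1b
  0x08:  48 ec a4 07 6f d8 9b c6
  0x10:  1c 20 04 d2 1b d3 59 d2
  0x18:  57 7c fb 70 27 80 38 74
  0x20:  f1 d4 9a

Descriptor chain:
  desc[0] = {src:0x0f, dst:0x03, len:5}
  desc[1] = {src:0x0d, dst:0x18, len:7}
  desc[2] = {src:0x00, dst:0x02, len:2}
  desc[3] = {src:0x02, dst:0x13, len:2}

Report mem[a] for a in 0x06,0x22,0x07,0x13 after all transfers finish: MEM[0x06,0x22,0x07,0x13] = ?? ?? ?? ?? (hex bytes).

[0] 0x0f->0x03 len=5 : c6 1c 20 04 d2
[1] 0x0d->0x18 len=7 : d8 9b c6 1c 20 04 d2
[2] 0x00->0x02 len=2 : 02 24
[3] 0x02->0x13 len=2 : 02 24
query mem[0x06]=0x04, mem[0x22]=0x9a, mem[0x07]=0xd2, mem[0x13]=0x02

MEM[0x06,0x22,0x07,0x13] = 04 9a d2 02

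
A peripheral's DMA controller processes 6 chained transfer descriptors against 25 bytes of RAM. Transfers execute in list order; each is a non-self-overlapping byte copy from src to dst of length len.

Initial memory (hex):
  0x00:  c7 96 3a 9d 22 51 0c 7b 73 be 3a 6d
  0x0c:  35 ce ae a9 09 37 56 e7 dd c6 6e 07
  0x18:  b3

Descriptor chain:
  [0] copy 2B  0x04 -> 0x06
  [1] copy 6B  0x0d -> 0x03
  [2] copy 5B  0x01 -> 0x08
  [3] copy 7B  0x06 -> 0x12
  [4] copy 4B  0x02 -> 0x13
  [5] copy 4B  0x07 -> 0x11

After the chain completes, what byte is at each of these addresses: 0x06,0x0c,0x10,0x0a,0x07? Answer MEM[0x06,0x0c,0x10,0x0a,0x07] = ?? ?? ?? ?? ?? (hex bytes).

MEM[0x06,0x0c,0x10,0x0a,0x07] = 09 a9 09 ce 37

[0] 0x04->0x06 len=2 : 22 51
[1] 0x0d->0x03 len=6 : ce ae a9 09 37 56
[2] 0x01->0x08 len=5 : 96 3a ce ae a9
[3] 0x06->0x12 len=7 : 09 37 96 3a ce ae a9
[4] 0x02->0x13 len=4 : 3a ce ae a9
[5] 0x07->0x11 len=4 : 37 96 3a ce
query mem[0x06]=0x09, mem[0x0c]=0xa9, mem[0x10]=0x09, mem[0x0a]=0xce, mem[0x07]=0x37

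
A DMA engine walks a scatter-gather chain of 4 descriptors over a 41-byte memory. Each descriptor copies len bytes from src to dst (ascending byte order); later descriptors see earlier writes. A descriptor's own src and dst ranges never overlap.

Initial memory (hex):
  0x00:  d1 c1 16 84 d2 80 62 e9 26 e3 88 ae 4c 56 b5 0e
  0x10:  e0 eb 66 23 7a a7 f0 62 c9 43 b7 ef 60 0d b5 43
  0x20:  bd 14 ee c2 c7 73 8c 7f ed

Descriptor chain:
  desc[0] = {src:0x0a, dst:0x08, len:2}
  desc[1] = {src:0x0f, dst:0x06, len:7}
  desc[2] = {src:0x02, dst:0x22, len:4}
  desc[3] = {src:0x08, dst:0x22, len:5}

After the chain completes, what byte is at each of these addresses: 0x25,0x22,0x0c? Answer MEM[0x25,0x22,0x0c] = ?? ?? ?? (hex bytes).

MEM[0x25,0x22,0x0c] = 7a eb a7

D0: mem[0x08..0x09] <- [88 ae]
D1: mem[0x06..0x0c] <- [0e e0 eb 66 23 7a a7]
D2: mem[0x22..0x25] <- [16 84 d2 80]
D3: mem[0x22..0x26] <- [eb 66 23 7a a7]
query mem[0x25]=0x7a, mem[0x22]=0xeb, mem[0x0c]=0xa7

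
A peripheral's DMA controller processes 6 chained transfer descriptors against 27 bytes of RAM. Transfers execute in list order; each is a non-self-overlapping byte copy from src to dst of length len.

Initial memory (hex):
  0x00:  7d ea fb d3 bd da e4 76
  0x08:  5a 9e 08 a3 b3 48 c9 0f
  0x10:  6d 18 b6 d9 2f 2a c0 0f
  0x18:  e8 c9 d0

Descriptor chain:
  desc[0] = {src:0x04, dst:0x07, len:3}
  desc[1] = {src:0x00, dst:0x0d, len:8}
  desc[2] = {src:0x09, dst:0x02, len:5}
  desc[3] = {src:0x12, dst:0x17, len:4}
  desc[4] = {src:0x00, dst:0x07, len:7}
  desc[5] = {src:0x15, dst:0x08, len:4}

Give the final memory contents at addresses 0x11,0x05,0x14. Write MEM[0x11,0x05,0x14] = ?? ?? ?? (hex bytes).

MEM[0x11,0x05,0x14] = bd b3 bd

#0 dst[0x07+3] := {0xbd,0xda,0xe4}
#1 dst[0x0d+8] := {0x7d,0xea,0xfb,0xd3,0xbd,0xda,0xe4,0xbd}
#2 dst[0x02+5] := {0xe4,0x08,0xa3,0xb3,0x7d}
#3 dst[0x17+4] := {0xda,0xe4,0xbd,0x2a}
#4 dst[0x07+7] := {0x7d,0xea,0xe4,0x08,0xa3,0xb3,0x7d}
#5 dst[0x08+4] := {0x2a,0xc0,0xda,0xe4}
query mem[0x11]=0xbd, mem[0x05]=0xb3, mem[0x14]=0xbd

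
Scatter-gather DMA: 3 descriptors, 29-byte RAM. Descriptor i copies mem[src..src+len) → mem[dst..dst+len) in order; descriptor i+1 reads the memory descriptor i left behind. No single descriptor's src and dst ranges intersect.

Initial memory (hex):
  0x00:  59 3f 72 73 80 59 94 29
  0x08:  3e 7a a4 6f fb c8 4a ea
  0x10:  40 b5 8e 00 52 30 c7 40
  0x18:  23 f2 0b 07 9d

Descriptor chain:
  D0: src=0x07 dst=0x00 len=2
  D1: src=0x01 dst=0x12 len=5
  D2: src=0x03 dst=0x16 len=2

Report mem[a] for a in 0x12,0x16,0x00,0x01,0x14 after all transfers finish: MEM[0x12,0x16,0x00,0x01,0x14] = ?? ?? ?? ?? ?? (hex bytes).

#0 dst[0x00+2] := {0x29,0x3e}
#1 dst[0x12+5] := {0x3e,0x72,0x73,0x80,0x59}
#2 dst[0x16+2] := {0x73,0x80}
query mem[0x12]=0x3e, mem[0x16]=0x73, mem[0x00]=0x29, mem[0x01]=0x3e, mem[0x14]=0x73

MEM[0x12,0x16,0x00,0x01,0x14] = 3e 73 29 3e 73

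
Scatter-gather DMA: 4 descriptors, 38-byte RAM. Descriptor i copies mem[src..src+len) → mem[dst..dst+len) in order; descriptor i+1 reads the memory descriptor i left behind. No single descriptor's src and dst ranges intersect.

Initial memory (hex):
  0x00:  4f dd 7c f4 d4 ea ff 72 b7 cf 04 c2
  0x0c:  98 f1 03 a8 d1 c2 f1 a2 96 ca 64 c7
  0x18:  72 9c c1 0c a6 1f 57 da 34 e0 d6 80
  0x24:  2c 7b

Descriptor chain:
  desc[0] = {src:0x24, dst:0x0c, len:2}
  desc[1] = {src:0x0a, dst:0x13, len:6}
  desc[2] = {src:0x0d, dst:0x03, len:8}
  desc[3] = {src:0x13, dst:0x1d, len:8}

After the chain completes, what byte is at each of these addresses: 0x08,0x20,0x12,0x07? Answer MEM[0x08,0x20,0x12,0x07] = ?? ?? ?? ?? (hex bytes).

D0: mem[0x0c..0x0d] <- [2c 7b]
D1: mem[0x13..0x18] <- [04 c2 2c 7b 03 a8]
D2: mem[0x03..0x0a] <- [7b 03 a8 d1 c2 f1 04 c2]
D3: mem[0x1d..0x24] <- [04 c2 2c 7b 03 a8 9c c1]
query mem[0x08]=0xf1, mem[0x20]=0x7b, mem[0x12]=0xf1, mem[0x07]=0xc2

MEM[0x08,0x20,0x12,0x07] = f1 7b f1 c2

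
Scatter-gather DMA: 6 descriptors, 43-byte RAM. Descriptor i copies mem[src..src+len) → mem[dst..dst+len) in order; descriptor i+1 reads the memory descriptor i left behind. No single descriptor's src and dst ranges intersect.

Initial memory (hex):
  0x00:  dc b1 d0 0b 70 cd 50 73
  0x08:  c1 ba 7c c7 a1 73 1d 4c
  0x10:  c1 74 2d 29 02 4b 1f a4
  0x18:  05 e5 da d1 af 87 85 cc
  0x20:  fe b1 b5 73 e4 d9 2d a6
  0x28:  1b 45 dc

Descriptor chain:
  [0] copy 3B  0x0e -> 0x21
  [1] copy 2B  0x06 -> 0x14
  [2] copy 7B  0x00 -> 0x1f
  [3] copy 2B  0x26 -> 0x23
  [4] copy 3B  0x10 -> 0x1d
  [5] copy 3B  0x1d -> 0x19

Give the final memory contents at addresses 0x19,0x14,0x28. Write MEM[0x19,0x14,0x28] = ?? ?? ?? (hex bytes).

#0 dst[0x21+3] := {0x1d,0x4c,0xc1}
#1 dst[0x14+2] := {0x50,0x73}
#2 dst[0x1f+7] := {0xdc,0xb1,0xd0,0x0b,0x70,0xcd,0x50}
#3 dst[0x23+2] := {0x2d,0xa6}
#4 dst[0x1d+3] := {0xc1,0x74,0x2d}
#5 dst[0x19+3] := {0xc1,0x74,0x2d}
query mem[0x19]=0xc1, mem[0x14]=0x50, mem[0x28]=0x1b

MEM[0x19,0x14,0x28] = c1 50 1b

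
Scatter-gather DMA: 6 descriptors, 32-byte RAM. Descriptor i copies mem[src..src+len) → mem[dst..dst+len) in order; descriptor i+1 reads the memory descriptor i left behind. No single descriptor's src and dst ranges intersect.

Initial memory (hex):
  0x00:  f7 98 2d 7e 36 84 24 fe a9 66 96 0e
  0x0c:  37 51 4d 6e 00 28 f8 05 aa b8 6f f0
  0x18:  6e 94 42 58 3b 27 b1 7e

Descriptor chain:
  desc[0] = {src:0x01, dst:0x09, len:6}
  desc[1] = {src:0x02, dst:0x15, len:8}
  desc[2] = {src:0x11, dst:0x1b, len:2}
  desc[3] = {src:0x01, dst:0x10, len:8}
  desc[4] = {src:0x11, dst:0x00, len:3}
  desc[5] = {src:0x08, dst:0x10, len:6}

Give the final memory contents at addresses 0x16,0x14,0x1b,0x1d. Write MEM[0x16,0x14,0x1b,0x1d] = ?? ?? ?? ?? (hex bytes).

[0] 0x01->0x09 len=6 : 98 2d 7e 36 84 24
[1] 0x02->0x15 len=8 : 2d 7e 36 84 24 fe a9 98
[2] 0x11->0x1b len=2 : 28 f8
[3] 0x01->0x10 len=8 : 98 2d 7e 36 84 24 fe a9
[4] 0x11->0x00 len=3 : 2d 7e 36
[5] 0x08->0x10 len=6 : a9 98 2d 7e 36 84
query mem[0x16]=0xfe, mem[0x14]=0x36, mem[0x1b]=0x28, mem[0x1d]=0x27

MEM[0x16,0x14,0x1b,0x1d] = fe 36 28 27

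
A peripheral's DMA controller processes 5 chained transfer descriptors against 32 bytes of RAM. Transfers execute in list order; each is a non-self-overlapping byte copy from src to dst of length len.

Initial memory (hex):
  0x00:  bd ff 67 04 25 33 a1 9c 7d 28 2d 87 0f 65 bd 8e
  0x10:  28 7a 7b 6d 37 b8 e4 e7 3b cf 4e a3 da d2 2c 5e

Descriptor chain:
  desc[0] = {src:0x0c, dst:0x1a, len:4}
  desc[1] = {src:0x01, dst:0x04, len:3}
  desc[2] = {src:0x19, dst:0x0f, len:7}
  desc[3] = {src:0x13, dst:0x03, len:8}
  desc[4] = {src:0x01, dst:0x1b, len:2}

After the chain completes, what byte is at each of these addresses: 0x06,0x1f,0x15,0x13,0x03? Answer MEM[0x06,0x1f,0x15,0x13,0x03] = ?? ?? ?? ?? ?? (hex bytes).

MEM[0x06,0x1f,0x15,0x13,0x03] = e4 5e 5e 8e 8e

#0 dst[0x1a+4] := {0x0f,0x65,0xbd,0x8e}
#1 dst[0x04+3] := {0xff,0x67,0x04}
#2 dst[0x0f+7] := {0xcf,0x0f,0x65,0xbd,0x8e,0x2c,0x5e}
#3 dst[0x03+8] := {0x8e,0x2c,0x5e,0xe4,0xe7,0x3b,0xcf,0x0f}
#4 dst[0x1b+2] := {0xff,0x67}
query mem[0x06]=0xe4, mem[0x1f]=0x5e, mem[0x15]=0x5e, mem[0x13]=0x8e, mem[0x03]=0x8e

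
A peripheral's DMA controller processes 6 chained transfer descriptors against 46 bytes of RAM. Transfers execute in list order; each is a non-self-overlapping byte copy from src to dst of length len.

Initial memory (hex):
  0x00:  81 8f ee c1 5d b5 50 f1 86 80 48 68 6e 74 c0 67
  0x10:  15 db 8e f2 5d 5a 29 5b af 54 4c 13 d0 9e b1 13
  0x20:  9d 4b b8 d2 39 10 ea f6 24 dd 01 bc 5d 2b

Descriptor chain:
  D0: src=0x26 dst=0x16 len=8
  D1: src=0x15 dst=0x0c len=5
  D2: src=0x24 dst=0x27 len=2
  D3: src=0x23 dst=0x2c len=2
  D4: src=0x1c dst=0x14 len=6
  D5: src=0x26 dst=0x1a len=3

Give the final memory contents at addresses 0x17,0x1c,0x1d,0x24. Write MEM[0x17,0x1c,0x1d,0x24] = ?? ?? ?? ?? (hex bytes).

D0: mem[0x16..0x1d] <- [ea f6 24 dd 01 bc 5d 2b]
D1: mem[0x0c..0x10] <- [5a ea f6 24 dd]
D2: mem[0x27..0x28] <- [39 10]
D3: mem[0x2c..0x2d] <- [d2 39]
D4: mem[0x14..0x19] <- [5d 2b b1 13 9d 4b]
D5: mem[0x1a..0x1c] <- [ea 39 10]
query mem[0x17]=0x13, mem[0x1c]=0x10, mem[0x1d]=0x2b, mem[0x24]=0x39

MEM[0x17,0x1c,0x1d,0x24] = 13 10 2b 39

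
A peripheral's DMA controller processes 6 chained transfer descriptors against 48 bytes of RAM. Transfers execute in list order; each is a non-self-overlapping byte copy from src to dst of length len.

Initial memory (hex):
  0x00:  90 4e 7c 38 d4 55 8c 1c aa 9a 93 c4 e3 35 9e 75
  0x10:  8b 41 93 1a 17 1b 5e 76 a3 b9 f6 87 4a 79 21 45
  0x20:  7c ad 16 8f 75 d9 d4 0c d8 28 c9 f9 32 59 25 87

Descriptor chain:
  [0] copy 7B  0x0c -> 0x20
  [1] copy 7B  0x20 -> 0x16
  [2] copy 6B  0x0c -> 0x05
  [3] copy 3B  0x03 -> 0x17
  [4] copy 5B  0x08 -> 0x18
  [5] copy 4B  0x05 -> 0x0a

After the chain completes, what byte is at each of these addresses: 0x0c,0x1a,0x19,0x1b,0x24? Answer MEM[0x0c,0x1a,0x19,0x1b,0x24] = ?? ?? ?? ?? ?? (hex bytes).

D0: mem[0x20..0x26] <- [e3 35 9e 75 8b 41 93]
D1: mem[0x16..0x1c] <- [e3 35 9e 75 8b 41 93]
D2: mem[0x05..0x0a] <- [e3 35 9e 75 8b 41]
D3: mem[0x17..0x19] <- [38 d4 e3]
D4: mem[0x18..0x1c] <- [75 8b 41 c4 e3]
D5: mem[0x0a..0x0d] <- [e3 35 9e 75]
query mem[0x0c]=0x9e, mem[0x1a]=0x41, mem[0x19]=0x8b, mem[0x1b]=0xc4, mem[0x24]=0x8b

MEM[0x0c,0x1a,0x19,0x1b,0x24] = 9e 41 8b c4 8b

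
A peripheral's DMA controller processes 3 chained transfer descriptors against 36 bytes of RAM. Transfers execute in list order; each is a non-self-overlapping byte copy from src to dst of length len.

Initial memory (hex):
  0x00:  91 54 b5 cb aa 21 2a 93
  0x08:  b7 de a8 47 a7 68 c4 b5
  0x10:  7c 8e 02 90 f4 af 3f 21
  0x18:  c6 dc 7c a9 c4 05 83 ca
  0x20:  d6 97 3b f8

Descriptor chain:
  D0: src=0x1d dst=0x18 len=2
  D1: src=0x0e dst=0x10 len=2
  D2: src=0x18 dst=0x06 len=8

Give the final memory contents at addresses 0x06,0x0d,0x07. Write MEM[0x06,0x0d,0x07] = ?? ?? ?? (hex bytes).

MEM[0x06,0x0d,0x07] = 05 ca 83

D0: mem[0x18..0x19] <- [05 83]
D1: mem[0x10..0x11] <- [c4 b5]
D2: mem[0x06..0x0d] <- [05 83 7c a9 c4 05 83 ca]
query mem[0x06]=0x05, mem[0x0d]=0xca, mem[0x07]=0x83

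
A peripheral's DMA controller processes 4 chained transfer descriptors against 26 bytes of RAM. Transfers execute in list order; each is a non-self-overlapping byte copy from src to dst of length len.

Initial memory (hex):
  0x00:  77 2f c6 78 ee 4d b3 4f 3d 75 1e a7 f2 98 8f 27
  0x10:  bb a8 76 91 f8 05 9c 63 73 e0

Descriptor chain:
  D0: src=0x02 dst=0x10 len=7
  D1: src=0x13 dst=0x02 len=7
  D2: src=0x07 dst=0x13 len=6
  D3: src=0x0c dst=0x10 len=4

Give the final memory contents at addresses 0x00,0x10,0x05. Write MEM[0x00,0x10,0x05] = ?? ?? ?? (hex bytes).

  after D0: wrote 7B at 0x10 = c678ee4db34f3d
  after D1: wrote 7B at 0x02 = 4db34f3d6373e0
  after D2: wrote 6B at 0x13 = 73e0751ea7f2
  after D3: wrote 4B at 0x10 = f2988f27
query mem[0x00]=0x77, mem[0x10]=0xf2, mem[0x05]=0x3d

MEM[0x00,0x10,0x05] = 77 f2 3d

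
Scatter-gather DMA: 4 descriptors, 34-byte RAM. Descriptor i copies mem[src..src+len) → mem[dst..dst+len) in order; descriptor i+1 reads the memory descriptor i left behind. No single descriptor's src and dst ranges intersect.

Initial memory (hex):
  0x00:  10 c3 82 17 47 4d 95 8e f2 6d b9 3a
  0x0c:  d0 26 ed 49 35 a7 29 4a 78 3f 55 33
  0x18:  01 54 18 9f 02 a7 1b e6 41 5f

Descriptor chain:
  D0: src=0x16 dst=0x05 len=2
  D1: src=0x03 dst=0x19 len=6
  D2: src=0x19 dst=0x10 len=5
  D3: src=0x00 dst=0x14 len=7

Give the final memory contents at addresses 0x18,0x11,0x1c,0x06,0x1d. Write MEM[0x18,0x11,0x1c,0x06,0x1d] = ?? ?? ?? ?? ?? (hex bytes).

MEM[0x18,0x11,0x1c,0x06,0x1d] = 47 47 33 33 8e

#0 dst[0x05+2] := {0x55,0x33}
#1 dst[0x19+6] := {0x17,0x47,0x55,0x33,0x8e,0xf2}
#2 dst[0x10+5] := {0x17,0x47,0x55,0x33,0x8e}
#3 dst[0x14+7] := {0x10,0xc3,0x82,0x17,0x47,0x55,0x33}
query mem[0x18]=0x47, mem[0x11]=0x47, mem[0x1c]=0x33, mem[0x06]=0x33, mem[0x1d]=0x8e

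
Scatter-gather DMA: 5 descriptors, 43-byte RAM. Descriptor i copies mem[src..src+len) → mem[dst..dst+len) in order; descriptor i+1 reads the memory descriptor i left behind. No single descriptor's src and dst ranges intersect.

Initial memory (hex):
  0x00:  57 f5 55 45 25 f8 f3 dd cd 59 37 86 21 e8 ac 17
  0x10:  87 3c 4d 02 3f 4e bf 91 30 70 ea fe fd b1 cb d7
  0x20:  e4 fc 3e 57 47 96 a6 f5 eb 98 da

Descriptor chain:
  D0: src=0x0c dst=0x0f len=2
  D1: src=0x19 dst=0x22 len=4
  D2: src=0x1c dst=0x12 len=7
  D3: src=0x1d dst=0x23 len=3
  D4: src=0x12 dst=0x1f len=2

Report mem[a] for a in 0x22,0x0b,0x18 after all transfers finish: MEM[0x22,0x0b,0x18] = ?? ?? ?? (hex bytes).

MEM[0x22,0x0b,0x18] = 70 86 70

#0 dst[0x0f+2] := {0x21,0xe8}
#1 dst[0x22+4] := {0x70,0xea,0xfe,0xfd}
#2 dst[0x12+7] := {0xfd,0xb1,0xcb,0xd7,0xe4,0xfc,0x70}
#3 dst[0x23+3] := {0xb1,0xcb,0xd7}
#4 dst[0x1f+2] := {0xfd,0xb1}
query mem[0x22]=0x70, mem[0x0b]=0x86, mem[0x18]=0x70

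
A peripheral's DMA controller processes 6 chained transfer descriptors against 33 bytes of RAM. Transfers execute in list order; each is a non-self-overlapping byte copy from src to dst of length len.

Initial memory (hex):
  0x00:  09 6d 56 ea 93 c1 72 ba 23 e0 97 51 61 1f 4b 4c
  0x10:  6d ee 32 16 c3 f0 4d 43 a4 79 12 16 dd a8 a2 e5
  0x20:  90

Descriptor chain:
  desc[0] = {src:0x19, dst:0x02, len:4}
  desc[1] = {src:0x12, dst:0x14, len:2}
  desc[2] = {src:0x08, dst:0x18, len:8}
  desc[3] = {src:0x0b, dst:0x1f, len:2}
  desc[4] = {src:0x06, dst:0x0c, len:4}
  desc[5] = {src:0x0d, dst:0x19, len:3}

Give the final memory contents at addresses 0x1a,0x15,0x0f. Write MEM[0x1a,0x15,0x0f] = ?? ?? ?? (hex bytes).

MEM[0x1a,0x15,0x0f] = 23 16 e0

D0: mem[0x02..0x05] <- [79 12 16 dd]
D1: mem[0x14..0x15] <- [32 16]
D2: mem[0x18..0x1f] <- [23 e0 97 51 61 1f 4b 4c]
D3: mem[0x1f..0x20] <- [51 61]
D4: mem[0x0c..0x0f] <- [72 ba 23 e0]
D5: mem[0x19..0x1b] <- [ba 23 e0]
query mem[0x1a]=0x23, mem[0x15]=0x16, mem[0x0f]=0xe0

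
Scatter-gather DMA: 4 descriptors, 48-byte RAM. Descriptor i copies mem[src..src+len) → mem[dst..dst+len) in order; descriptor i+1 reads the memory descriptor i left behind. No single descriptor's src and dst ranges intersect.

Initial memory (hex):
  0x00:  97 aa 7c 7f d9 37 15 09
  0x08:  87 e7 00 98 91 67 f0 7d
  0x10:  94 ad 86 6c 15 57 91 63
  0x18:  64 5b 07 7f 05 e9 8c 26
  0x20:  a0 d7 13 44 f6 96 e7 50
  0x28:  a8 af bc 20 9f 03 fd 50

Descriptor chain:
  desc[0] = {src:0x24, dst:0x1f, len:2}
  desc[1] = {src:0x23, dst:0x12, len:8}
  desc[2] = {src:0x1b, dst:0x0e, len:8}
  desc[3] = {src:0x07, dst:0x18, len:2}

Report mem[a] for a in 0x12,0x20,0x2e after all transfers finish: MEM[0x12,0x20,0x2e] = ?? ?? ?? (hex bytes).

MEM[0x12,0x20,0x2e] = f6 96 fd

  after D0: wrote 2B at 0x1f = f696
  after D1: wrote 8B at 0x12 = 44f696e750a8afbc
  after D2: wrote 8B at 0x0e = 7f05e98cf696d713
  after D3: wrote 2B at 0x18 = 0987
query mem[0x12]=0xf6, mem[0x20]=0x96, mem[0x2e]=0xfd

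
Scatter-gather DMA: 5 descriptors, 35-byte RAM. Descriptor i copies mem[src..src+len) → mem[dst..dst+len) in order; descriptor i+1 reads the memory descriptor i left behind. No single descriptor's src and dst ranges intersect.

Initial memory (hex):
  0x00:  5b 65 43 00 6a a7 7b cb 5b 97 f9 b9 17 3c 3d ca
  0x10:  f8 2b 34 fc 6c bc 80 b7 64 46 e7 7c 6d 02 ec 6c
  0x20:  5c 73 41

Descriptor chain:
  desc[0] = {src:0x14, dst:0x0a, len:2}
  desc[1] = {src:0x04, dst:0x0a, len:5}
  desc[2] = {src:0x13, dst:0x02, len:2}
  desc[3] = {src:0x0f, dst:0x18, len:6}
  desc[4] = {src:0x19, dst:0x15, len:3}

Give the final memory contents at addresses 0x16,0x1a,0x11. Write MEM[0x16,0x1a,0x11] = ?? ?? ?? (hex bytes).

MEM[0x16,0x1a,0x11] = 2b 2b 2b

D0: mem[0x0a..0x0b] <- [6c bc]
D1: mem[0x0a..0x0e] <- [6a a7 7b cb 5b]
D2: mem[0x02..0x03] <- [fc 6c]
D3: mem[0x18..0x1d] <- [ca f8 2b 34 fc 6c]
D4: mem[0x15..0x17] <- [f8 2b 34]
query mem[0x16]=0x2b, mem[0x1a]=0x2b, mem[0x11]=0x2b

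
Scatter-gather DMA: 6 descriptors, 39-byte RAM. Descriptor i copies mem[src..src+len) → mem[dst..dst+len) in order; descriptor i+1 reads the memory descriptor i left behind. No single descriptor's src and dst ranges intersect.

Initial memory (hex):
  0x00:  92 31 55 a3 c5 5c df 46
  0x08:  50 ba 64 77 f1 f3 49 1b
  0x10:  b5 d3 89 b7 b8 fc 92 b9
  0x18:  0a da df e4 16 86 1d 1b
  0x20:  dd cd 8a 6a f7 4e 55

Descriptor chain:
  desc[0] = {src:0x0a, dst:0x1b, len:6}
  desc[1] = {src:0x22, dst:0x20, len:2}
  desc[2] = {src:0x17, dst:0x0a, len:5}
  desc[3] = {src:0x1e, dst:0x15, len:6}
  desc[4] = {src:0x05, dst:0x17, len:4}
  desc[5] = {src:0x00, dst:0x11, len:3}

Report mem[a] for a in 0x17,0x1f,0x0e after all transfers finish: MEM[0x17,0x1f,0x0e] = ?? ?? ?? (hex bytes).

[0] 0x0a->0x1b len=6 : 64 77 f1 f3 49 1b
[1] 0x22->0x20 len=2 : 8a 6a
[2] 0x17->0x0a len=5 : b9 0a da df 64
[3] 0x1e->0x15 len=6 : f3 49 8a 6a 8a 6a
[4] 0x05->0x17 len=4 : 5c df 46 50
[5] 0x00->0x11 len=3 : 92 31 55
query mem[0x17]=0x5c, mem[0x1f]=0x49, mem[0x0e]=0x64

MEM[0x17,0x1f,0x0e] = 5c 49 64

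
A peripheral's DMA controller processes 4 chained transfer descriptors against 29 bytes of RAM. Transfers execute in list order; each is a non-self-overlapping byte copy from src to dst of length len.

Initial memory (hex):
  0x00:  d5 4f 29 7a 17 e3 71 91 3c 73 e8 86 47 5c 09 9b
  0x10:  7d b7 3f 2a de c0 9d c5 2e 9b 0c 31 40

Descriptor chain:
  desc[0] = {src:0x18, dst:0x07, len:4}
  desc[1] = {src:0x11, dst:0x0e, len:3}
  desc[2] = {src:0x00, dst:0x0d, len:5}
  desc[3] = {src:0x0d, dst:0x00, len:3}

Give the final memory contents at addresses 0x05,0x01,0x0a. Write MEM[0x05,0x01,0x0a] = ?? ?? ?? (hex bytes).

MEM[0x05,0x01,0x0a] = e3 4f 31

[0] 0x18->0x07 len=4 : 2e 9b 0c 31
[1] 0x11->0x0e len=3 : b7 3f 2a
[2] 0x00->0x0d len=5 : d5 4f 29 7a 17
[3] 0x0d->0x00 len=3 : d5 4f 29
query mem[0x05]=0xe3, mem[0x01]=0x4f, mem[0x0a]=0x31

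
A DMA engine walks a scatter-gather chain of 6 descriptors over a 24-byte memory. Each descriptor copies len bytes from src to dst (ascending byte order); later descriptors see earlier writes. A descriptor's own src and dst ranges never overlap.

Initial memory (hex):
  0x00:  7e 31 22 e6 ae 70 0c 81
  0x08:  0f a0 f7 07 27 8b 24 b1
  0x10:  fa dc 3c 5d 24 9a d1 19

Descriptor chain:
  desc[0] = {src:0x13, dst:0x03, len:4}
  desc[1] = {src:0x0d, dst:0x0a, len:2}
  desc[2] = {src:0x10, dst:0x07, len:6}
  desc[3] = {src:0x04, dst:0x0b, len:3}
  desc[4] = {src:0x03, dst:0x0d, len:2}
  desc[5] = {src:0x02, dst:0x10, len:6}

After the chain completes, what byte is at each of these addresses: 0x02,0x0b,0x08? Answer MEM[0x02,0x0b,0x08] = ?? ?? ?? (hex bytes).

MEM[0x02,0x0b,0x08] = 22 24 dc

[0] 0x13->0x03 len=4 : 5d 24 9a d1
[1] 0x0d->0x0a len=2 : 8b 24
[2] 0x10->0x07 len=6 : fa dc 3c 5d 24 9a
[3] 0x04->0x0b len=3 : 24 9a d1
[4] 0x03->0x0d len=2 : 5d 24
[5] 0x02->0x10 len=6 : 22 5d 24 9a d1 fa
query mem[0x02]=0x22, mem[0x0b]=0x24, mem[0x08]=0xdc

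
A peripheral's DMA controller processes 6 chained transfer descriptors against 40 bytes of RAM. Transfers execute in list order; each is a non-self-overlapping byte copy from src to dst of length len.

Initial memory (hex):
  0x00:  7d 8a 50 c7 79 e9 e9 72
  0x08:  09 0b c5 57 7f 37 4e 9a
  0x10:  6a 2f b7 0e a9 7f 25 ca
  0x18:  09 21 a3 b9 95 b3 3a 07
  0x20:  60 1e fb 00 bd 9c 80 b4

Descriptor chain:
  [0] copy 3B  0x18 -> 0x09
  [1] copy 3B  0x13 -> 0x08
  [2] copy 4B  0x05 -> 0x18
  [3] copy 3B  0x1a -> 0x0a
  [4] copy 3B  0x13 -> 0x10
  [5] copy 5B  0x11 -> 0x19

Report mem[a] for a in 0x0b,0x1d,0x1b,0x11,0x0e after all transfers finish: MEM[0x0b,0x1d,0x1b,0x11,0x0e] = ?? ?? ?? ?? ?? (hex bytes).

MEM[0x0b,0x1d,0x1b,0x11,0x0e] = 0e 7f 0e a9 4e

#0 dst[0x09+3] := {0x09,0x21,0xa3}
#1 dst[0x08+3] := {0x0e,0xa9,0x7f}
#2 dst[0x18+4] := {0xe9,0xe9,0x72,0x0e}
#3 dst[0x0a+3] := {0x72,0x0e,0x95}
#4 dst[0x10+3] := {0x0e,0xa9,0x7f}
#5 dst[0x19+5] := {0xa9,0x7f,0x0e,0xa9,0x7f}
query mem[0x0b]=0x0e, mem[0x1d]=0x7f, mem[0x1b]=0x0e, mem[0x11]=0xa9, mem[0x0e]=0x4e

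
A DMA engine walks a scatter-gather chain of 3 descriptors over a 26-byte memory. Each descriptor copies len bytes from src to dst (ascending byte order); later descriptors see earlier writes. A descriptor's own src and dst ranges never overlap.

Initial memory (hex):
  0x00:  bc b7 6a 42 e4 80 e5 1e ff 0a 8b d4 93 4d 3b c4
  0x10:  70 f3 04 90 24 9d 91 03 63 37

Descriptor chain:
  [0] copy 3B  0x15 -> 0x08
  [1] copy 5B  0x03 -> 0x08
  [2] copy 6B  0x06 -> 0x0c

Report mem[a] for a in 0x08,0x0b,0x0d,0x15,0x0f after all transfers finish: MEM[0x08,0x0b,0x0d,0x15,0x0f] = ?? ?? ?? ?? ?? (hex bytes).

D0: mem[0x08..0x0a] <- [9d 91 03]
D1: mem[0x08..0x0c] <- [42 e4 80 e5 1e]
D2: mem[0x0c..0x11] <- [e5 1e 42 e4 80 e5]
query mem[0x08]=0x42, mem[0x0b]=0xe5, mem[0x0d]=0x1e, mem[0x15]=0x9d, mem[0x0f]=0xe4

MEM[0x08,0x0b,0x0d,0x15,0x0f] = 42 e5 1e 9d e4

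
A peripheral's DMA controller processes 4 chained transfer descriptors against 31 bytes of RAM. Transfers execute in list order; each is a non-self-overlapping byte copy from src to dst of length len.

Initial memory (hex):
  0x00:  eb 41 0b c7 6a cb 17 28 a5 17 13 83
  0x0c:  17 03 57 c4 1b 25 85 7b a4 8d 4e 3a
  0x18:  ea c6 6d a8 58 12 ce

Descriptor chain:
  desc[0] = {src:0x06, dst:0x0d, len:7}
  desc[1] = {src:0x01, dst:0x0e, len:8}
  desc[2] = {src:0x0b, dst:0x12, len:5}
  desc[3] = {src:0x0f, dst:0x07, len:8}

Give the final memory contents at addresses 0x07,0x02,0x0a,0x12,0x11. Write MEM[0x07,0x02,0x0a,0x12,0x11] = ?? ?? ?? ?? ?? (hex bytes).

[0] 0x06->0x0d len=7 : 17 28 a5 17 13 83 17
[1] 0x01->0x0e len=8 : 41 0b c7 6a cb 17 28 a5
[2] 0x0b->0x12 len=5 : 83 17 17 41 0b
[3] 0x0f->0x07 len=8 : 0b c7 6a 83 17 17 41 0b
query mem[0x07]=0x0b, mem[0x02]=0x0b, mem[0x0a]=0x83, mem[0x12]=0x83, mem[0x11]=0x6a

MEM[0x07,0x02,0x0a,0x12,0x11] = 0b 0b 83 83 6a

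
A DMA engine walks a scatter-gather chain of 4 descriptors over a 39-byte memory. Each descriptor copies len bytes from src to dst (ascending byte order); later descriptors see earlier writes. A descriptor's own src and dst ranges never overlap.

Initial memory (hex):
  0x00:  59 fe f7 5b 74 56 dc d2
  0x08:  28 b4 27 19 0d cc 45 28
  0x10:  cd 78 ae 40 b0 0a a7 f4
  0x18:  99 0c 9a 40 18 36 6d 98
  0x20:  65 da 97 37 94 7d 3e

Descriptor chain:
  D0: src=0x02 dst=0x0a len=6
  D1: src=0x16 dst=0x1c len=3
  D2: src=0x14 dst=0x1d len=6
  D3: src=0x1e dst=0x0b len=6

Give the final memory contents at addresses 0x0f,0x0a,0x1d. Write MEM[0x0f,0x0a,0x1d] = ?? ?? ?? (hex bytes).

[0] 0x02->0x0a len=6 : f7 5b 74 56 dc d2
[1] 0x16->0x1c len=3 : a7 f4 99
[2] 0x14->0x1d len=6 : b0 0a a7 f4 99 0c
[3] 0x1e->0x0b len=6 : 0a a7 f4 99 0c 37
query mem[0x0f]=0x0c, mem[0x0a]=0xf7, mem[0x1d]=0xb0

MEM[0x0f,0x0a,0x1d] = 0c f7 b0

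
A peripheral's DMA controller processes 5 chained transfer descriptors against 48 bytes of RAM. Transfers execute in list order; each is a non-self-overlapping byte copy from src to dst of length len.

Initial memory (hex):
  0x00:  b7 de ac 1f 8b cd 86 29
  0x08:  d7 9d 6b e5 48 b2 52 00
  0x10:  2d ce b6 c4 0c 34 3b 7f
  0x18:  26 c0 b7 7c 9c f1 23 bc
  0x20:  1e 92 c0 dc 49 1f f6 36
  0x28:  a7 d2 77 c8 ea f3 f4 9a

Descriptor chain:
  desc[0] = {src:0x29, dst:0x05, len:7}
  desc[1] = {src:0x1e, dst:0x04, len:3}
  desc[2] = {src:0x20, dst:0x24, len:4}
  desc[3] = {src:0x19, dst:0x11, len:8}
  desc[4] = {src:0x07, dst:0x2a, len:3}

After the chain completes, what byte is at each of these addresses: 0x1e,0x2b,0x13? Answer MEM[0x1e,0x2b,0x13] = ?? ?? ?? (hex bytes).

MEM[0x1e,0x2b,0x13] = 23 ea 7c

#0 dst[0x05+7] := {0xd2,0x77,0xc8,0xea,0xf3,0xf4,0x9a}
#1 dst[0x04+3] := {0x23,0xbc,0x1e}
#2 dst[0x24+4] := {0x1e,0x92,0xc0,0xdc}
#3 dst[0x11+8] := {0xc0,0xb7,0x7c,0x9c,0xf1,0x23,0xbc,0x1e}
#4 dst[0x2a+3] := {0xc8,0xea,0xf3}
query mem[0x1e]=0x23, mem[0x2b]=0xea, mem[0x13]=0x7c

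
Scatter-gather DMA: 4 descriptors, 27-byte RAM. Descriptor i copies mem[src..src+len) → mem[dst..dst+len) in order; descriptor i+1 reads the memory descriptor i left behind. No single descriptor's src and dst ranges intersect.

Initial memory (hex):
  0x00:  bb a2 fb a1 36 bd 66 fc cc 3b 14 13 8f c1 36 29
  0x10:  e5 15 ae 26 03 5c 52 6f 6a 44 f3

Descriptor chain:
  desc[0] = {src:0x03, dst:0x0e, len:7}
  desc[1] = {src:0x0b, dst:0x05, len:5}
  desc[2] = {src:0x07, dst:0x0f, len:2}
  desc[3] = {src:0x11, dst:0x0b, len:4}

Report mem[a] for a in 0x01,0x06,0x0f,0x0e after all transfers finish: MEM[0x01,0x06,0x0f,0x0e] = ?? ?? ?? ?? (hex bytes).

MEM[0x01,0x06,0x0f,0x0e] = a2 8f c1 3b

D0: mem[0x0e..0x14] <- [a1 36 bd 66 fc cc 3b]
D1: mem[0x05..0x09] <- [13 8f c1 a1 36]
D2: mem[0x0f..0x10] <- [c1 a1]
D3: mem[0x0b..0x0e] <- [66 fc cc 3b]
query mem[0x01]=0xa2, mem[0x06]=0x8f, mem[0x0f]=0xc1, mem[0x0e]=0x3b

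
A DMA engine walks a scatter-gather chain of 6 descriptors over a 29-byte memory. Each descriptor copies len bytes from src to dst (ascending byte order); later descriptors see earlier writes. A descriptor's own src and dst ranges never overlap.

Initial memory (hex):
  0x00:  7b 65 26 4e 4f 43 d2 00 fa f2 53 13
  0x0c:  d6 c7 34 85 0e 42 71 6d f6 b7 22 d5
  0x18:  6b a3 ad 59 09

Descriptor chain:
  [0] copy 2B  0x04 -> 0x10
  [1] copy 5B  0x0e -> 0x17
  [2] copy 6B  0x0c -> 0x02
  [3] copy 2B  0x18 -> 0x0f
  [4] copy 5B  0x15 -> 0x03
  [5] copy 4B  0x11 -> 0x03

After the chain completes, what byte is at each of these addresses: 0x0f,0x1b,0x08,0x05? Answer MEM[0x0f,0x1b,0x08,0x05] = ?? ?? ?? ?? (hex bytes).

MEM[0x0f,0x1b,0x08,0x05] = 85 71 fa 6d

[0] 0x04->0x10 len=2 : 4f 43
[1] 0x0e->0x17 len=5 : 34 85 4f 43 71
[2] 0x0c->0x02 len=6 : d6 c7 34 85 4f 43
[3] 0x18->0x0f len=2 : 85 4f
[4] 0x15->0x03 len=5 : b7 22 34 85 4f
[5] 0x11->0x03 len=4 : 43 71 6d f6
query mem[0x0f]=0x85, mem[0x1b]=0x71, mem[0x08]=0xfa, mem[0x05]=0x6d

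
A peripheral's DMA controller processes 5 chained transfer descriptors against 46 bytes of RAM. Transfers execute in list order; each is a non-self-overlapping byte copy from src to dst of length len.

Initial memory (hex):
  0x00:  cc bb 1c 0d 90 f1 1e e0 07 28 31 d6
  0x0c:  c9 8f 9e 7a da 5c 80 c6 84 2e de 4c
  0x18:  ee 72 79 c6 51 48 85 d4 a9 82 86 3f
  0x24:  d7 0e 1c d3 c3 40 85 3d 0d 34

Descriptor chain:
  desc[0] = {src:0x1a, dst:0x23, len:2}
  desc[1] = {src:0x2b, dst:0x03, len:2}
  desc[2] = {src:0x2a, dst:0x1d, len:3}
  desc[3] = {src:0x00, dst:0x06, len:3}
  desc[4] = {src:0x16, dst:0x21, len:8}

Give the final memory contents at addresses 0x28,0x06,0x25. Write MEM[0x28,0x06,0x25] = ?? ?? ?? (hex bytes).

MEM[0x28,0x06,0x25] = 85 cc 79

D0: mem[0x23..0x24] <- [79 c6]
D1: mem[0x03..0x04] <- [3d 0d]
D2: mem[0x1d..0x1f] <- [85 3d 0d]
D3: mem[0x06..0x08] <- [cc bb 1c]
D4: mem[0x21..0x28] <- [de 4c ee 72 79 c6 51 85]
query mem[0x28]=0x85, mem[0x06]=0xcc, mem[0x25]=0x79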